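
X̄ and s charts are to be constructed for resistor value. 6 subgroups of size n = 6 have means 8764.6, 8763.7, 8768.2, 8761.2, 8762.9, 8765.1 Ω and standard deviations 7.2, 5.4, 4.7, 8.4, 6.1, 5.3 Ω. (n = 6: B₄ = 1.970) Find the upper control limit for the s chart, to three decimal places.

s̄ = (7.2 + 5.4 + 4.7 + 8.4 + 6.1 + 5.3) / 6 = 6.1833
UCL_s = B₄·s̄ = 1.970 × 6.1833 = 12.1812

12.181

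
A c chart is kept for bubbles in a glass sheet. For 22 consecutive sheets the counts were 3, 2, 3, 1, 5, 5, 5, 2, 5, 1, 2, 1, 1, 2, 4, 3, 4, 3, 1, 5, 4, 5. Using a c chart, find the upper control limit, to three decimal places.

8.281

c̄ = (3 + 2 + 3 + 1 + 5 + 5 + 5 + 2 + 5 + 1 + 2 + 1 + 1 + 2 + 4 + 3 + 4 + 3 + 1 + 5 + 4 + 5) / 22 = 67 / 22 = 3.0455
UCL = c̄ + 3√c̄ = 3.0455 + 3 × √3.0455 = 3.0455 + 3 × 1.7451 = 8.2808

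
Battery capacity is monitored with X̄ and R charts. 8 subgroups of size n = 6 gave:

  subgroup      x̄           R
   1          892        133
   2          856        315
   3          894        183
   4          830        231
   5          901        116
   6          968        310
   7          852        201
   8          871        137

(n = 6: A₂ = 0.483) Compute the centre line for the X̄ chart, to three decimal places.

883.000

X̄̄ = (892 + 856 + 894 + 830 + 901 + 968 + 852 + 871) / 8 = 7064.0000 / 8 = 883.0000
CL = X̄̄ = 883.0000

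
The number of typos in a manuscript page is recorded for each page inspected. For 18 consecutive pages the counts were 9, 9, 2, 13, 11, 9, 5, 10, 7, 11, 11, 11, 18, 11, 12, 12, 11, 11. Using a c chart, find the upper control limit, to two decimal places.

19.73

c̄ = (9 + 9 + 2 + 13 + 11 + 9 + 5 + 10 + 7 + 11 + 11 + 11 + 18 + 11 + 12 + 12 + 11 + 11) / 18 = 183 / 18 = 10.1667
UCL = c̄ + 3√c̄ = 10.1667 + 3 × √10.1667 = 10.1667 + 3 × 3.1885 = 19.7322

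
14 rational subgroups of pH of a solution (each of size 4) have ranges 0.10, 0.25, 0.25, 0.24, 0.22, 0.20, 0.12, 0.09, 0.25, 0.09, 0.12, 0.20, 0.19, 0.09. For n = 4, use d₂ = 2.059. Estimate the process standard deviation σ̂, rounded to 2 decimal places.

0.08

R̄ = (0.10 + 0.25 + 0.25 + 0.24 + 0.22 + 0.20 + 0.12 + 0.09 + 0.25 + 0.09 + 0.12 + 0.20 + 0.19 + 0.09) / 14 = 0.1721
σ̂ = R̄ / d₂ = 0.1721 / 2.059 = 0.0836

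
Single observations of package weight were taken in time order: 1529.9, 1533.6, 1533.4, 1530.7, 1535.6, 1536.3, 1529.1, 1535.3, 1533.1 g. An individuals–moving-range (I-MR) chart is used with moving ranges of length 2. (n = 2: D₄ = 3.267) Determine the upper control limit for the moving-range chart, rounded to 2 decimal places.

11.35

Moving ranges: 3.7, 0.2, 2.7, 4.9, 0.7, 7.2, 6.2, 2.2; M̄R̄ = 27.8000 / 8 = 3.4750
UCL_MR = D₄·M̄R̄ = 3.267 × 3.4750 = 11.3528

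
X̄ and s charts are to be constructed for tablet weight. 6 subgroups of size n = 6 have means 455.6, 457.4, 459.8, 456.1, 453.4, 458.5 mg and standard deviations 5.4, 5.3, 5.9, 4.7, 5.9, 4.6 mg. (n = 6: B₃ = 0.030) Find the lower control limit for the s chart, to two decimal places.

s̄ = (5.4 + 5.3 + 5.9 + 4.7 + 5.9 + 4.6) / 6 = 5.3000
LCL_s = B₃·s̄ = 0.030 × 5.3000 = 0.1590

0.16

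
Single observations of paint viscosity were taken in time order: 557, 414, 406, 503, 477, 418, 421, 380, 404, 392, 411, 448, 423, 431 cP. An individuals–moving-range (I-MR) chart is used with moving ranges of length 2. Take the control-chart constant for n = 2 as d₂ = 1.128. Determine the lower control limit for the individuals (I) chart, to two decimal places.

331.94

X̄ = (557 + 414 + 406 + 503 + 477 + 418 + 421 + 380 + 404 + 392 + 411 + 448 + 423 + 431) / 14 = 434.6429
Moving ranges: 143, 8, 97, 26, 59, 3, 41, 24, 12, 19, 37, 25, 8; M̄R̄ = 502.0000 / 13 = 38.6154
LCL = X̄ − 3·M̄R̄/d₂ = 434.6429 − 3 × 38.6154 / 1.128 = 331.9424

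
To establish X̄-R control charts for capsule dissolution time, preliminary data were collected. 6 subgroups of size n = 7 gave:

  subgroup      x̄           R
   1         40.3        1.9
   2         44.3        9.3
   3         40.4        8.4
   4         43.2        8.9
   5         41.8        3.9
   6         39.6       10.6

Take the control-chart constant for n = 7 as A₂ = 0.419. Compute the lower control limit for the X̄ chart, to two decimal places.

X̄̄ = (40.3 + 44.3 + 40.4 + 43.2 + 41.8 + 39.6) / 6 = 249.6000 / 6 = 41.6000
R̄ = (1.9 + 9.3 + 8.4 + 8.9 + 3.9 + 10.6) / 6 = 43.0000 / 6 = 7.1667
LCL = X̄̄ − A₂·R̄ = 41.6000 − 0.419 × 7.1667 = 38.5972

38.60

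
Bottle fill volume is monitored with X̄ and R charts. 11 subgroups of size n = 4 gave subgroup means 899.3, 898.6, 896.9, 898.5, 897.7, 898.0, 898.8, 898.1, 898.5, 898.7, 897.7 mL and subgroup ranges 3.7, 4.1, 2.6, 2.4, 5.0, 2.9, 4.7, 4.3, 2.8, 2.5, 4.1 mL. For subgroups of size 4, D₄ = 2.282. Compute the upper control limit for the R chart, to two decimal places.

8.11

R̄ = (3.7 + 4.1 + 2.6 + 2.4 + 5.0 + 2.9 + 4.7 + 4.3 + 2.8 + 2.5 + 4.1) / 11 = 39.1000 / 11 = 3.5545
UCL_R = D₄·R̄ = 2.282 × 3.5545 = 8.1115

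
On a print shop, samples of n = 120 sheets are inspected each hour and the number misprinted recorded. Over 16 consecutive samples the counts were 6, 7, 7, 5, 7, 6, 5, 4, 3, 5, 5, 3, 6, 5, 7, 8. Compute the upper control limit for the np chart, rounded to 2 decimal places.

p̄ = Σdᵢ / (k·n) = 89 / (16 × 120) = 0.04635
UCL = np̄ + 3·√(np̄(1−p̄)) = 5.5625 + 3 × √(5.5625×0.95365) = 5.5625 + 3 × 2.3032 = 12.4721

12.47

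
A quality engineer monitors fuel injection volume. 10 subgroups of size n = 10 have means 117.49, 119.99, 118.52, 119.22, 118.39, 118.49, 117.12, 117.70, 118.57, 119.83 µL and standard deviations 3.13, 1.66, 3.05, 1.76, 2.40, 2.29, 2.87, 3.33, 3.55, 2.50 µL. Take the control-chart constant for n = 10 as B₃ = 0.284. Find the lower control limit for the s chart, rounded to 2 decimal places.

s̄ = (3.13 + 1.66 + 3.05 + 1.76 + 2.40 + 2.29 + 2.87 + 3.33 + 3.55 + 2.50) / 10 = 2.6540
LCL_s = B₃·s̄ = 0.284 × 2.6540 = 0.7537

0.75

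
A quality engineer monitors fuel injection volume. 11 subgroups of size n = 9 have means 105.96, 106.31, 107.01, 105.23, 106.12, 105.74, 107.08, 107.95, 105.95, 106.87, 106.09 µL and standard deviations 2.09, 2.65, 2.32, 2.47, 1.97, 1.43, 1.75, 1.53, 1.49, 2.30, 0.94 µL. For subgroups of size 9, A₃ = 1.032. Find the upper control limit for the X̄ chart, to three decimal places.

108.356

X̄̄ = (105.96 + 106.31 + 107.01 + 105.23 + 106.12 + 105.74 + 107.08 + 107.95 + 105.95 + 106.87 + 106.09) / 11 = 106.3918
s̄ = (2.09 + 2.65 + 2.32 + 2.47 + 1.97 + 1.43 + 1.75 + 1.53 + 1.49 + 2.30 + 0.94) / 11 = 1.9036
UCL = X̄̄ + A₃·s̄ = 106.3918 + 1.032 × 1.9036 = 108.3564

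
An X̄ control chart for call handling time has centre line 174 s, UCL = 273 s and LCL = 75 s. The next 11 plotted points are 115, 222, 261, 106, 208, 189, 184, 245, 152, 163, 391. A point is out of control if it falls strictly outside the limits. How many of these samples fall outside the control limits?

1

Compare each point to [75, 273]: sample 11 = 391 > UCL.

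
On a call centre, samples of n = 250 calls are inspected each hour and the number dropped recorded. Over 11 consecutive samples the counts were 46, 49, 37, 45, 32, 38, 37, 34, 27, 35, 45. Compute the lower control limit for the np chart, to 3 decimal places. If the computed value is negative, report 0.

p̄ = Σdᵢ / (k·n) = 425 / (11 × 250) = 0.15455
LCL = np̄ − 3·√(np̄(1−p̄)) = 38.6364 − 3 × 5.7154 = 21.4903

21.490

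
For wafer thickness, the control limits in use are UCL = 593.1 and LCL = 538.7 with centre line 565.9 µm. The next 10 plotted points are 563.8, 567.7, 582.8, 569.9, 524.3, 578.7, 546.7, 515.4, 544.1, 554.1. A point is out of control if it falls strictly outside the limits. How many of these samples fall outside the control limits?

2

Compare each point to [538.7, 593.1]: sample 5 = 524.3 < LCL; sample 8 = 515.4 < LCL.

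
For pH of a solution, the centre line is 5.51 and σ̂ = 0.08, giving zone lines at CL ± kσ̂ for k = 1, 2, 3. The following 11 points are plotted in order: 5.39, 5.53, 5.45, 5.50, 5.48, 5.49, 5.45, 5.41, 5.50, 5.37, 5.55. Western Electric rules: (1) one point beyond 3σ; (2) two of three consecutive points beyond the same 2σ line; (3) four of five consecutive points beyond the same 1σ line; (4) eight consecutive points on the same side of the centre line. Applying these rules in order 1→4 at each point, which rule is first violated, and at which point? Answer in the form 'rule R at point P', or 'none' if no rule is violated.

Zone of each point (C = within 1σ̂, B = 1σ̂–2σ̂, A = 2σ̂–3σ̂, * = beyond 3σ̂; sign = side of CL): 1:-B, 2:+C, 3:-C, 4:-C, 5:-C, 6:-C, 7:-C, 8:-B, 9:-C, 10:-B, 11:+C
Rule 4 (eight consecutive points on the same side of the centre line) is satisfied at point 10.

rule 4 at point 10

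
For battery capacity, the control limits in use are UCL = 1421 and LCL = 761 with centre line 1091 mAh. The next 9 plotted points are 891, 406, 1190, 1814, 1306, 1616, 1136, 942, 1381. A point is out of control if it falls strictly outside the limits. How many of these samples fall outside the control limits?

Compare each point to [761, 1421]: sample 2 = 406 < LCL; sample 4 = 1814 > UCL; sample 6 = 1616 > UCL.

3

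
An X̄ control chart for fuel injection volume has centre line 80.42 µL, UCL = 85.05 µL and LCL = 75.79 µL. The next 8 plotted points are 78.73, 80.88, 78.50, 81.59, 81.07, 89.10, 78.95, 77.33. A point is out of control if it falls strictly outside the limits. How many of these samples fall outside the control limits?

Compare each point to [75.79, 85.05]: sample 6 = 89.10 > UCL.

1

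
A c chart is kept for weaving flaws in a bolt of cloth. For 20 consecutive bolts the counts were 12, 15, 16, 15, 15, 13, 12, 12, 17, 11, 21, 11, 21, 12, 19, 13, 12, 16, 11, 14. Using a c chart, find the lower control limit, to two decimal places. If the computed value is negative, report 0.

3.02

c̄ = (12 + 15 + 16 + 15 + 15 + 13 + 12 + 12 + 17 + 11 + 21 + 11 + 21 + 12 + 19 + 13 + 12 + 16 + 11 + 14) / 20 = 288 / 20 = 14.4000
LCL = c̄ − 3√c̄ = 14.4000 − 3 × 3.7947 = 3.0158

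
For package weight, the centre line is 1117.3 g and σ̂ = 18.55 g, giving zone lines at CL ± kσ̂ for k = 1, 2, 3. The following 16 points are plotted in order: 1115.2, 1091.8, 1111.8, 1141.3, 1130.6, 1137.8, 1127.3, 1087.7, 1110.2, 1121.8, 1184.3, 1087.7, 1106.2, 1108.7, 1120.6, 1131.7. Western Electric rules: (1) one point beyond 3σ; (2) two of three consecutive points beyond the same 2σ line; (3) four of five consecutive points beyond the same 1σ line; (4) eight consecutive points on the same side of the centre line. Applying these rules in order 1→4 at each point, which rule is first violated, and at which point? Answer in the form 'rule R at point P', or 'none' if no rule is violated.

rule 1 at point 11

Zone of each point (C = within 1σ̂, B = 1σ̂–2σ̂, A = 2σ̂–3σ̂, * = beyond 3σ̂; sign = side of CL): 1:-C, 2:-B, 3:-C, 4:+B, 5:+C, 6:+B, 7:+C, 8:-B, 9:-C, 10:+C, 11:+*, 12:-B, 13:-C, 14:-C, 15:+C, 16:+C
Rule 1 (one point beyond the 3σ limits) is satisfied at point 11.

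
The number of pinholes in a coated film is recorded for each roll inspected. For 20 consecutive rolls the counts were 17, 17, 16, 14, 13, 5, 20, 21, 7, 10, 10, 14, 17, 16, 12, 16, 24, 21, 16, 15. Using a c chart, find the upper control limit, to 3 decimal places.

26.688

c̄ = (17 + 17 + 16 + 14 + 13 + 5 + 20 + 21 + 7 + 10 + 10 + 14 + 17 + 16 + 12 + 16 + 24 + 21 + 16 + 15) / 20 = 301 / 20 = 15.0500
UCL = c̄ + 3√c̄ = 15.0500 + 3 × √15.0500 = 15.0500 + 3 × 3.8794 = 26.6883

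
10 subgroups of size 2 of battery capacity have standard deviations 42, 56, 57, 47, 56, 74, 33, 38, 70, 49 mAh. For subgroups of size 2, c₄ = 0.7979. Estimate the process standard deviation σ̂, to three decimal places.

s̄ = (42 + 56 + 57 + 47 + 56 + 74 + 33 + 38 + 70 + 49) / 10 = 52.2000
σ̂ = s̄ / c₄ = 52.2000 / 0.7979 = 65.4217

65.422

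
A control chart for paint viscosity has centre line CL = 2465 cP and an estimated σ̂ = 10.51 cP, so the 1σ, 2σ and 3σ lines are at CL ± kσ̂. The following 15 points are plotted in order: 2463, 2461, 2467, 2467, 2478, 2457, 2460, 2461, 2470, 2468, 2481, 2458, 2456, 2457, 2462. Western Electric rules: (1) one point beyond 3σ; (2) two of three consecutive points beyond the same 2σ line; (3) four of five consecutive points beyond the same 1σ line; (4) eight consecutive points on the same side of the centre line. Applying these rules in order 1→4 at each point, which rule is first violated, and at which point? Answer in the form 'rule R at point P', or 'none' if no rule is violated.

none

Zone of each point (C = within 1σ̂, B = 1σ̂–2σ̂, A = 2σ̂–3σ̂, * = beyond 3σ̂; sign = side of CL): 1:-C, 2:-C, 3:+C, 4:+C, 5:+B, 6:-C, 7:-C, 8:-C, 9:+C, 10:+C, 11:+B, 12:-C, 13:-C, 14:-C, 15:-C
No rule fires across all 15 points.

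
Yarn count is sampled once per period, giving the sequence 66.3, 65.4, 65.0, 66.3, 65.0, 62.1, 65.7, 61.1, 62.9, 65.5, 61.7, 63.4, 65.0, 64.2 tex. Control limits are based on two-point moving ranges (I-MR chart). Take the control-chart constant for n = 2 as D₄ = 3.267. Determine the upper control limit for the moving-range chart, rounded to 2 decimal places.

6.86

Moving ranges: 0.9, 0.4, 1.3, 1.3, 2.9, 3.6, 4.6, 1.8, 2.6, 3.8, 1.7, 1.6, 0.8; M̄R̄ = 27.3000 / 13 = 2.1000
UCL_MR = D₄·M̄R̄ = 3.267 × 2.1000 = 6.8607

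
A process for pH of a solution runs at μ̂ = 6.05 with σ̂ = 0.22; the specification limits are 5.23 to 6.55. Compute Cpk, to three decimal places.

Cpu = (USL − μ̂) / (3σ̂) = (6.55 − 6.05) / (3 × 0.22) = 0.7576; Cpl = (μ̂ − LSL) / (3σ̂) = (6.05 − 5.23) / (3 × 0.22) = 1.2424; Cpk = min(Cpu, Cpl) = 0.7576

0.758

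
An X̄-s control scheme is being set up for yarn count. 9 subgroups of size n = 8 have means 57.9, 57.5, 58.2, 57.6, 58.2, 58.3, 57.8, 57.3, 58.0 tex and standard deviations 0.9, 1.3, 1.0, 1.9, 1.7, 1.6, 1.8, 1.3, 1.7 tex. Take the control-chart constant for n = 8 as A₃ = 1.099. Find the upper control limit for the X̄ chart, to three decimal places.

59.479

X̄̄ = (57.9 + 57.5 + 58.2 + 57.6 + 58.2 + 58.3 + 57.8 + 57.3 + 58.0) / 9 = 57.8667
s̄ = (0.9 + 1.3 + 1.0 + 1.9 + 1.7 + 1.6 + 1.8 + 1.3 + 1.7) / 9 = 1.4667
UCL = X̄̄ + A₃·s̄ = 57.8667 + 1.099 × 1.4667 = 59.4785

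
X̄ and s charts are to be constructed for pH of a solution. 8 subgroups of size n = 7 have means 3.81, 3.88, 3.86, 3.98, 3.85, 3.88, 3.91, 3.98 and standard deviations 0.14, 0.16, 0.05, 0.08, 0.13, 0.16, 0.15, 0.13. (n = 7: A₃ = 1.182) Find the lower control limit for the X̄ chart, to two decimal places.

X̄̄ = (3.81 + 3.88 + 3.86 + 3.98 + 3.85 + 3.88 + 3.91 + 3.98) / 8 = 3.8937
s̄ = (0.14 + 0.16 + 0.05 + 0.08 + 0.13 + 0.16 + 0.15 + 0.13) / 8 = 0.1250
LCL = X̄̄ − A₃·s̄ = 3.8937 − 1.182 × 0.1250 = 3.7460

3.75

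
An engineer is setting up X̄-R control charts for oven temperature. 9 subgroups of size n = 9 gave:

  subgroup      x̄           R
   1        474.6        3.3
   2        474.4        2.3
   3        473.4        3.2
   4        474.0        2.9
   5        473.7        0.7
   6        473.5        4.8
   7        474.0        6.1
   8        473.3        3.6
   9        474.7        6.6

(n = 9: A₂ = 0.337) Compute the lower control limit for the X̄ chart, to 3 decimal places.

X̄̄ = (474.6 + 474.4 + 473.4 + 474.0 + 473.7 + 473.5 + 474.0 + 473.3 + 474.7) / 9 = 4265.6000 / 9 = 473.9556
R̄ = (3.3 + 2.3 + 3.2 + 2.9 + 0.7 + 4.8 + 6.1 + 3.6 + 6.6) / 9 = 33.5000 / 9 = 3.7222
LCL = X̄̄ − A₂·R̄ = 473.9556 − 0.337 × 3.7222 = 472.7012

472.701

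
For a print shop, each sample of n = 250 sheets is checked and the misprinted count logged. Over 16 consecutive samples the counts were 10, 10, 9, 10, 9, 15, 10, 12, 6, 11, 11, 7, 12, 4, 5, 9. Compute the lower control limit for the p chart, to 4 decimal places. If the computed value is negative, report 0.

p̄ = Σdᵢ / (k·n) = 150 / (16 × 250) = 0.03750
LCL = p̄ − 3·√(p̄(1−p̄)/n) = 0.03750 − 3 × 0.01202 = 0.00145

0.0015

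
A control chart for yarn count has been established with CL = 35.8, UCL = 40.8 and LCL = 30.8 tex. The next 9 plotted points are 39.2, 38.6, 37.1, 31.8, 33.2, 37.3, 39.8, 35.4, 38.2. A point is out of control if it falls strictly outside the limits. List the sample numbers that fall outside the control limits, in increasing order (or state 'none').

All 9 points lie within [30.8, 40.8].

none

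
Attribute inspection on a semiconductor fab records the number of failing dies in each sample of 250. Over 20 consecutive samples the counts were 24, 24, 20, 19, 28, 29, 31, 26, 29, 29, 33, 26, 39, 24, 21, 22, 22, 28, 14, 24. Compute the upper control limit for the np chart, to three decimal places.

p̄ = Σdᵢ / (k·n) = 512 / (20 × 250) = 0.10240
UCL = np̄ + 3·√(np̄(1−p̄)) = 25.6000 + 3 × √(25.6000×0.89760) = 25.6000 + 3 × 4.7936 = 39.9808

39.981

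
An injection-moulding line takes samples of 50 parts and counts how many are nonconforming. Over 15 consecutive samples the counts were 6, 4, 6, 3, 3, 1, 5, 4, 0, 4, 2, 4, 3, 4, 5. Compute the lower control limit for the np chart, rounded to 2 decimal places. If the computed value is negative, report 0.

p̄ = Σdᵢ / (k·n) = 54 / (15 × 50) = 0.07200
LCL = np̄ − 3·√(np̄(1−p̄)) = 3.6000 − 3 × 1.8278 = -1.8834 → 0 (negative, so LCL = 0)

0.00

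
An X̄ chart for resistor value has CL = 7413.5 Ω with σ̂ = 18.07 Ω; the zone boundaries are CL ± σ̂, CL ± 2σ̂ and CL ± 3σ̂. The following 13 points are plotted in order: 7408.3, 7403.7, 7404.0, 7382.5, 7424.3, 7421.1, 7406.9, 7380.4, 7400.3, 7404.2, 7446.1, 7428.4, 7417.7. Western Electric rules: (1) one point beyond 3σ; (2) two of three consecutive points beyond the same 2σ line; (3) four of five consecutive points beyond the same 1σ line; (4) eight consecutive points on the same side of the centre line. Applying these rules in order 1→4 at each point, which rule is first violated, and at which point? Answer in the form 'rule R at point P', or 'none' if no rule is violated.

Zone of each point (C = within 1σ̂, B = 1σ̂–2σ̂, A = 2σ̂–3σ̂, * = beyond 3σ̂; sign = side of CL): 1:-C, 2:-C, 3:-C, 4:-B, 5:+C, 6:+C, 7:-C, 8:-B, 9:-C, 10:-C, 11:+B, 12:+C, 13:+C
No rule fires across all 13 points.

none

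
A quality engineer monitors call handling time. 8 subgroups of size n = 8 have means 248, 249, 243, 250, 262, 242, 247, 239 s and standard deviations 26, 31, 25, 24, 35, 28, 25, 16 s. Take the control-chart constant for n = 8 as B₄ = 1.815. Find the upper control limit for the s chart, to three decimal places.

s̄ = (26 + 31 + 25 + 24 + 35 + 28 + 25 + 16) / 8 = 26.2500
UCL_s = B₄·s̄ = 1.815 × 26.2500 = 47.6437

47.644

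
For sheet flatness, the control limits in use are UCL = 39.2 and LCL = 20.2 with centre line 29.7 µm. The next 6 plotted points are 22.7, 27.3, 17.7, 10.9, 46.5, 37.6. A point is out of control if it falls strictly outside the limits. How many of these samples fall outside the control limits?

Compare each point to [20.2, 39.2]: sample 3 = 17.7 < LCL; sample 4 = 10.9 < LCL; sample 5 = 46.5 > UCL.

3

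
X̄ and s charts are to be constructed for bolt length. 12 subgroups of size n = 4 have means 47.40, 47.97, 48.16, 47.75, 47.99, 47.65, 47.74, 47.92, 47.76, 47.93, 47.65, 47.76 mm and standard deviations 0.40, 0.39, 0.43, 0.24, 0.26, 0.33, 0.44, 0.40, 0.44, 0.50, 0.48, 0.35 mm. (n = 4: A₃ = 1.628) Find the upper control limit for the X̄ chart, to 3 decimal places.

X̄̄ = (47.40 + 47.97 + 48.16 + 47.75 + 47.99 + 47.65 + 47.74 + 47.92 + 47.76 + 47.93 + 47.65 + 47.76) / 12 = 47.8067
s̄ = (0.40 + 0.39 + 0.43 + 0.24 + 0.26 + 0.33 + 0.44 + 0.40 + 0.44 + 0.50 + 0.48 + 0.35) / 12 = 0.3883
UCL = X̄̄ + A₃·s̄ = 47.8067 + 1.628 × 0.3883 = 48.4389

48.439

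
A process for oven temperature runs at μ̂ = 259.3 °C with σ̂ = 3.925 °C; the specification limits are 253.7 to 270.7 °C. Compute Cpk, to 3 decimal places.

0.476

Cpu = (USL − μ̂) / (3σ̂) = (270.7 − 259.3) / (3 × 3.925) = 0.9682; Cpl = (μ̂ − LSL) / (3σ̂) = (259.3 − 253.7) / (3 × 3.925) = 0.4756; Cpk = min(Cpu, Cpl) = 0.4756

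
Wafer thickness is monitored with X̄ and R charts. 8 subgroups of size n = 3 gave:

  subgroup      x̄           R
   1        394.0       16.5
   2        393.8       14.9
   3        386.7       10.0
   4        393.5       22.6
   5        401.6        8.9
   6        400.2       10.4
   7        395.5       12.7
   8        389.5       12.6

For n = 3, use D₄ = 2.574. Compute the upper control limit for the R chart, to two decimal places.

34.94

R̄ = (16.5 + 14.9 + 10.0 + 22.6 + 8.9 + 10.4 + 12.7 + 12.6) / 8 = 108.6000 / 8 = 13.5750
UCL_R = D₄·R̄ = 2.574 × 13.5750 = 34.9420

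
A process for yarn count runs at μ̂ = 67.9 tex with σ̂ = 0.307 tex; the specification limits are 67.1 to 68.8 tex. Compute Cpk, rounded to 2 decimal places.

0.87

Cpu = (USL − μ̂) / (3σ̂) = (68.8 − 67.9) / (3 × 0.307) = 0.9772; Cpl = (μ̂ − LSL) / (3σ̂) = (67.9 − 67.1) / (3 × 0.307) = 0.8686; Cpk = min(Cpu, Cpl) = 0.8686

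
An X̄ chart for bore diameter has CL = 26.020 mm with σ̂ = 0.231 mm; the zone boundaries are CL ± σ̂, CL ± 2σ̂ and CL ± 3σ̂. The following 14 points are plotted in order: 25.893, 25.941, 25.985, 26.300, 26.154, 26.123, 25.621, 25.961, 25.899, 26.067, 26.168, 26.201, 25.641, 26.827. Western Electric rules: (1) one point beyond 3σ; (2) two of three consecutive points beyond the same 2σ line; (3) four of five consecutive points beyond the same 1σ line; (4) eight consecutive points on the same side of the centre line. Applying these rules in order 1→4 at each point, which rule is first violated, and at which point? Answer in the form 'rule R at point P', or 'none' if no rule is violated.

rule 1 at point 14

Zone of each point (C = within 1σ̂, B = 1σ̂–2σ̂, A = 2σ̂–3σ̂, * = beyond 3σ̂; sign = side of CL): 1:-C, 2:-C, 3:-C, 4:+B, 5:+C, 6:+C, 7:-B, 8:-C, 9:-C, 10:+C, 11:+C, 12:+C, 13:-B, 14:+*
Rule 1 (one point beyond the 3σ limits) is satisfied at point 14.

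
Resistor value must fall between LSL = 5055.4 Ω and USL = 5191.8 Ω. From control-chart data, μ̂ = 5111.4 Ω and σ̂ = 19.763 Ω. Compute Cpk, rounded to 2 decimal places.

Cpu = (USL − μ̂) / (3σ̂) = (5191.8 − 5111.4) / (3 × 19.763) = 1.3561; Cpl = (μ̂ − LSL) / (3σ̂) = (5111.4 − 5055.4) / (3 × 19.763) = 0.9445; Cpk = min(Cpu, Cpl) = 0.9445

0.94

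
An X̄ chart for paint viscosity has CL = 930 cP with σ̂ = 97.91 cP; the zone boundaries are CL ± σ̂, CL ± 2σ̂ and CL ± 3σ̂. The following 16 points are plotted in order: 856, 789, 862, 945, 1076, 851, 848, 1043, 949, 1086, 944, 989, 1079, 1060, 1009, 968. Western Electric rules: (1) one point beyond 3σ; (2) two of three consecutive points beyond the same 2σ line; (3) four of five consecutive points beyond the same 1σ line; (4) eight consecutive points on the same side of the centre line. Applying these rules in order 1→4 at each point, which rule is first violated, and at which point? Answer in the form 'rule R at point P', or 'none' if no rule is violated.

Zone of each point (C = within 1σ̂, B = 1σ̂–2σ̂, A = 2σ̂–3σ̂, * = beyond 3σ̂; sign = side of CL): 1:-C, 2:-B, 3:-C, 4:+C, 5:+B, 6:-C, 7:-C, 8:+B, 9:+C, 10:+B, 11:+C, 12:+C, 13:+B, 14:+B, 15:+C, 16:+C
Rule 4 (eight consecutive points on the same side of the centre line) is satisfied at point 15.

rule 4 at point 15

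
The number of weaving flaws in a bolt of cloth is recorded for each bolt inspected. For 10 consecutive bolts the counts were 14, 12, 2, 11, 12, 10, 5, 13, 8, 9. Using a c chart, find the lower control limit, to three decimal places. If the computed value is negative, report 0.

c̄ = (14 + 12 + 2 + 11 + 12 + 10 + 5 + 13 + 8 + 9) / 10 = 96 / 10 = 9.6000
LCL = c̄ − 3√c̄ = 9.6000 − 3 × 3.0984 = 0.3048

0.305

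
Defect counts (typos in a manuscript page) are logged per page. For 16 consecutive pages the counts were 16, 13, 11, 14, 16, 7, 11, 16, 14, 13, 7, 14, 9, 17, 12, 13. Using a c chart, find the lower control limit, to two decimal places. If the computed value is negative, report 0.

2.00

c̄ = (16 + 13 + 11 + 14 + 16 + 7 + 11 + 16 + 14 + 13 + 7 + 14 + 9 + 17 + 12 + 13) / 16 = 203 / 16 = 12.6875
LCL = c̄ − 3√c̄ = 12.6875 − 3 × 3.5620 = 2.0016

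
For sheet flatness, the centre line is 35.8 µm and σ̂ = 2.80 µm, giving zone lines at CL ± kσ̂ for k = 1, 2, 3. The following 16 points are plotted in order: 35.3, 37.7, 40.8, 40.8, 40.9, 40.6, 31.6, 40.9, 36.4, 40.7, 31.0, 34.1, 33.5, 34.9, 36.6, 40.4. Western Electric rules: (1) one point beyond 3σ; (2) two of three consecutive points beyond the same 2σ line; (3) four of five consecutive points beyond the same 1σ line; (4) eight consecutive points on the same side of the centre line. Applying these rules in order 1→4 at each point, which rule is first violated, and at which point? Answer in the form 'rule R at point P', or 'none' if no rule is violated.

rule 3 at point 6

Zone of each point (C = within 1σ̂, B = 1σ̂–2σ̂, A = 2σ̂–3σ̂, * = beyond 3σ̂; sign = side of CL): 1:-C, 2:+C, 3:+B, 4:+B, 5:+B, 6:+B, 7:-B, 8:+B, 9:+C, 10:+B, 11:-B, 12:-C, 13:-C, 14:-C, 15:+C, 16:+B
Rule 3 (four of five consecutive points beyond the same 1σ limit) is satisfied at point 6.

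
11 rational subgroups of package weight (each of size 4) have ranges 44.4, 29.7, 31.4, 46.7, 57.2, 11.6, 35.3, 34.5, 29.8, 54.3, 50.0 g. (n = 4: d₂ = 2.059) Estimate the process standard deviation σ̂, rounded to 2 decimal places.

18.76

R̄ = (44.4 + 29.7 + 31.4 + 46.7 + 57.2 + 11.6 + 35.3 + 34.5 + 29.8 + 54.3 + 50.0) / 11 = 38.6273
σ̂ = R̄ / d₂ = 38.6273 / 2.059 = 18.7602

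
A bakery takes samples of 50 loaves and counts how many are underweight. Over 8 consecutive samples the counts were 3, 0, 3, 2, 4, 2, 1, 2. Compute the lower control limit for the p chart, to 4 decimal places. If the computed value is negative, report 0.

0.0000

p̄ = Σdᵢ / (k·n) = 17 / (8 × 50) = 0.04250
LCL = p̄ − 3·√(p̄(1−p̄)/n) = 0.04250 − 3 × 0.02853 = -0.04309 → 0 (negative, so LCL = 0)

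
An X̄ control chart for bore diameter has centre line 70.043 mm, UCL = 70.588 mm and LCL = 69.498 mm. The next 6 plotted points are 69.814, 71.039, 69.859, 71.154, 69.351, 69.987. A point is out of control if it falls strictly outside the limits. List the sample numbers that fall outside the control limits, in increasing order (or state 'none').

2, 4, 5

Compare each point to [69.498, 70.588]: sample 2 = 71.039 > UCL; sample 4 = 71.154 > UCL; sample 5 = 69.351 < LCL.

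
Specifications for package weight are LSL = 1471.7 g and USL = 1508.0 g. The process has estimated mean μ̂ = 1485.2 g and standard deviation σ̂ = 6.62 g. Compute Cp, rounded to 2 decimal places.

0.91

Cp = (USL − LSL) / (6σ̂) = (1508.0 − 1471.7) / (6 × 6.62) = 36.3000 / 39.7200 = 0.9139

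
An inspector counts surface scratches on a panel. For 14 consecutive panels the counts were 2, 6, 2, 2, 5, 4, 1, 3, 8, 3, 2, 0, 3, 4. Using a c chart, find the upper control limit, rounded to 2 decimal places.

c̄ = (2 + 6 + 2 + 2 + 5 + 4 + 1 + 3 + 8 + 3 + 2 + 0 + 3 + 4) / 14 = 45 / 14 = 3.2143
UCL = c̄ + 3√c̄ = 3.2143 + 3 × √3.2143 = 3.2143 + 3 × 1.7928 = 8.5928

8.59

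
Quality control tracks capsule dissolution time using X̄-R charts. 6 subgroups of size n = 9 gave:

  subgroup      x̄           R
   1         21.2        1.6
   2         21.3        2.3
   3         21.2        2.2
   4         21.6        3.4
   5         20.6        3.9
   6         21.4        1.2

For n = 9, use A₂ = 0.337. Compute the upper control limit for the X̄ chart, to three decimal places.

22.037

X̄̄ = (21.2 + 21.3 + 21.2 + 21.6 + 20.6 + 21.4) / 6 = 127.3000 / 6 = 21.2167
R̄ = (1.6 + 2.3 + 2.2 + 3.4 + 3.9 + 1.2) / 6 = 14.6000 / 6 = 2.4333
UCL = X̄̄ + A₂·R̄ = 21.2167 + 0.337 × 2.4333 = 22.0367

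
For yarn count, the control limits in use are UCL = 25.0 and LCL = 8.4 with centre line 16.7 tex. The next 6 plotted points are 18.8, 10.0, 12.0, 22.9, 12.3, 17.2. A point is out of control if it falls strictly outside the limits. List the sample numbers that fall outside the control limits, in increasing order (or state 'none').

All 6 points lie within [8.4, 25.0].

none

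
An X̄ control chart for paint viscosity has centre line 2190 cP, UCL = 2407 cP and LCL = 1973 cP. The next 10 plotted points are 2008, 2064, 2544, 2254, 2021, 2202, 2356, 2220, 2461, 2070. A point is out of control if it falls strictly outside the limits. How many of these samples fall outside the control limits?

Compare each point to [1973, 2407]: sample 3 = 2544 > UCL; sample 9 = 2461 > UCL.

2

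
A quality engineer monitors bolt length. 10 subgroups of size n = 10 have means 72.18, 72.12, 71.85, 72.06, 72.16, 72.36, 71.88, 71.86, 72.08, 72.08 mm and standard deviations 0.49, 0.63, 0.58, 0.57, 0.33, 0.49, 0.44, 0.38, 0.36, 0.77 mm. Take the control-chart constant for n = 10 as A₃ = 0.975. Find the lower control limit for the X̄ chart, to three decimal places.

71.572

X̄̄ = (72.18 + 72.12 + 71.85 + 72.06 + 72.16 + 72.36 + 71.88 + 71.86 + 72.08 + 72.08) / 10 = 72.0630
s̄ = (0.49 + 0.63 + 0.58 + 0.57 + 0.33 + 0.49 + 0.44 + 0.38 + 0.36 + 0.77) / 10 = 0.5040
LCL = X̄̄ − A₃·s̄ = 72.0630 − 0.975 × 0.5040 = 71.5716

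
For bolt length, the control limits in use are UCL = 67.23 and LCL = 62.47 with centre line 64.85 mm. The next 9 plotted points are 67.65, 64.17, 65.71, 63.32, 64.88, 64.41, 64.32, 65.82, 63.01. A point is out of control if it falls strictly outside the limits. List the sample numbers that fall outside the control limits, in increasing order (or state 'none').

Compare each point to [62.47, 67.23]: sample 1 = 67.65 > UCL.

1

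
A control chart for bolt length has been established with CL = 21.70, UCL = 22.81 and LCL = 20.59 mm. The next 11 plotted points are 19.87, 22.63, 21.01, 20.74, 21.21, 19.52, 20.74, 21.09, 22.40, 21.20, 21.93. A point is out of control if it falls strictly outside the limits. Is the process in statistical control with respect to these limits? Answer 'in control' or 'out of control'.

out of control

Compare each point to [20.59, 22.81]: sample 1 = 19.87 < LCL; sample 6 = 19.52 < LCL.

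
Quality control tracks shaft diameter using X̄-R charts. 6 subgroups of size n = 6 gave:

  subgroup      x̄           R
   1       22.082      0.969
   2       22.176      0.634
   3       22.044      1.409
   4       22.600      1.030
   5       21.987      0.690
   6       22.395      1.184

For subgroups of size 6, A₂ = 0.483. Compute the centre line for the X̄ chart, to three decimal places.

X̄̄ = (22.082 + 22.176 + 22.044 + 22.600 + 21.987 + 22.395) / 6 = 133.2840 / 6 = 22.2140
CL = X̄̄ = 22.2140

22.214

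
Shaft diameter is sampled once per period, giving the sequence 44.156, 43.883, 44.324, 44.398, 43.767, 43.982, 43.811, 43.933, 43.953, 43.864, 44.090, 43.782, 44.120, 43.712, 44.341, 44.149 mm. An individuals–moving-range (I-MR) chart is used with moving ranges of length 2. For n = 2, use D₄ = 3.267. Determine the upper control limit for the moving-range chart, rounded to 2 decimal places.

0.90

Moving ranges: 0.273, 0.441, 0.074, 0.631, 0.215, 0.171, 0.122, 0.020, 0.089, 0.226, 0.308, 0.338, 0.408, 0.629, 0.192; M̄R̄ = 4.1370 / 15 = 0.2758
UCL_MR = D₄·M̄R̄ = 3.267 × 0.2758 = 0.9010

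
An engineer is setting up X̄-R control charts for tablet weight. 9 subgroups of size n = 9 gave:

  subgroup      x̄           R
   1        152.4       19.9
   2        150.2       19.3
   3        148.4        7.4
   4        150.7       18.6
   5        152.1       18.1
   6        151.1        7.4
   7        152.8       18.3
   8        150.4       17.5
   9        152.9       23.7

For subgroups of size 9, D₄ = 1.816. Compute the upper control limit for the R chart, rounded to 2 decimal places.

30.31

R̄ = (19.9 + 19.3 + 7.4 + 18.6 + 18.1 + 7.4 + 18.3 + 17.5 + 23.7) / 9 = 150.2000 / 9 = 16.6889
UCL_R = D₄·R̄ = 1.816 × 16.6889 = 30.3070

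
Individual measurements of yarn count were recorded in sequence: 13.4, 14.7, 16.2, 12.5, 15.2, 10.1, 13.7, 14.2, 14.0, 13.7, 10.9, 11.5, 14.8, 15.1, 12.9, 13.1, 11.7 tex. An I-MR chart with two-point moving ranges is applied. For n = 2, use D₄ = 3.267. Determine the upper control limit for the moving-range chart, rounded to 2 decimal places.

Moving ranges: 1.3, 1.5, 3.7, 2.7, 5.1, 3.6, 0.5, 0.2, 0.3, 2.8, 0.6, 3.3, 0.3, 2.2, 0.2, 1.4; M̄R̄ = 29.7000 / 16 = 1.8562
UCL_MR = D₄·M̄R̄ = 3.267 × 1.8562 = 6.0644

6.06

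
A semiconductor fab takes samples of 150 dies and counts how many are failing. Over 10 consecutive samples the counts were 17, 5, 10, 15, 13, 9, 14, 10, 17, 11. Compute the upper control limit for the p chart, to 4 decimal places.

0.1474

p̄ = Σdᵢ / (k·n) = 121 / (10 × 150) = 0.08067
UCL = p̄ + 3·√(p̄(1−p̄)/n) = 0.08067 + 3 × √(0.08067×0.91933/150) = 0.08067 + 3 × 0.02224 = 0.14737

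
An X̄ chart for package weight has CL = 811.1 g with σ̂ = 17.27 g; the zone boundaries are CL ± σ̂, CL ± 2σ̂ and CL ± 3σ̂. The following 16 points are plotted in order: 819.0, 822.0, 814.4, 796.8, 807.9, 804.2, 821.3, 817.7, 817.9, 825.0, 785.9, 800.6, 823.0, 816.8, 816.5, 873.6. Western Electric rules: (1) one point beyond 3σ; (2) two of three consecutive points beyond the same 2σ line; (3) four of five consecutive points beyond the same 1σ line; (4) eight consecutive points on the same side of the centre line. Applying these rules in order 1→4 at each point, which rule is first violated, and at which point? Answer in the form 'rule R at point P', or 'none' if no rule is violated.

Zone of each point (C = within 1σ̂, B = 1σ̂–2σ̂, A = 2σ̂–3σ̂, * = beyond 3σ̂; sign = side of CL): 1:+C, 2:+C, 3:+C, 4:-C, 5:-C, 6:-C, 7:+C, 8:+C, 9:+C, 10:+C, 11:-B, 12:-C, 13:+C, 14:+C, 15:+C, 16:+*
Rule 1 (one point beyond the 3σ limits) is satisfied at point 16.

rule 1 at point 16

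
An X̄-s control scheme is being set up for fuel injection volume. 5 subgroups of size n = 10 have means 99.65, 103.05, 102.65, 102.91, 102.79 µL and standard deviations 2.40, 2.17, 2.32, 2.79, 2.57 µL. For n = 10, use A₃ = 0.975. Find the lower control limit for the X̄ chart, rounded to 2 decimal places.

X̄̄ = (99.65 + 103.05 + 102.65 + 102.91 + 102.79) / 5 = 102.2100
s̄ = (2.40 + 2.17 + 2.32 + 2.79 + 2.57) / 5 = 2.4500
LCL = X̄̄ − A₃·s̄ = 102.2100 − 0.975 × 2.4500 = 99.8213

99.82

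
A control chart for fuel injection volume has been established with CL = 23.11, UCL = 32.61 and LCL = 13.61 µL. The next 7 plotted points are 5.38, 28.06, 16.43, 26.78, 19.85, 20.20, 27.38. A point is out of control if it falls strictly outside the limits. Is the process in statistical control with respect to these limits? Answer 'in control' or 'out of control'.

Compare each point to [13.61, 32.61]: sample 1 = 5.38 < LCL.

out of control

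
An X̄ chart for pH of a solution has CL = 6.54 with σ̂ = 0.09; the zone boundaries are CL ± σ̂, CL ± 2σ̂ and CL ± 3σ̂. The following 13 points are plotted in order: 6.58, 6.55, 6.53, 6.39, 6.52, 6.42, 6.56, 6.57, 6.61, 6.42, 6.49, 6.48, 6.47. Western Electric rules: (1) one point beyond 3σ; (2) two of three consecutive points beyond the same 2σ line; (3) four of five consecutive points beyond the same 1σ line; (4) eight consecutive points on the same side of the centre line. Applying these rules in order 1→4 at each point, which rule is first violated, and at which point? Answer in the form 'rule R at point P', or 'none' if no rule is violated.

Zone of each point (C = within 1σ̂, B = 1σ̂–2σ̂, A = 2σ̂–3σ̂, * = beyond 3σ̂; sign = side of CL): 1:+C, 2:+C, 3:-C, 4:-B, 5:-C, 6:-B, 7:+C, 8:+C, 9:+C, 10:-B, 11:-C, 12:-C, 13:-C
No rule fires across all 13 points.

none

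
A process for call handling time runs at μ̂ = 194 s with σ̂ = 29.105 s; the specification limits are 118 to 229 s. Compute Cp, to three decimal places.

0.636

Cp = (USL − LSL) / (6σ̂) = (229 − 118) / (6 × 29.105) = 111.0000 / 174.6300 = 0.6356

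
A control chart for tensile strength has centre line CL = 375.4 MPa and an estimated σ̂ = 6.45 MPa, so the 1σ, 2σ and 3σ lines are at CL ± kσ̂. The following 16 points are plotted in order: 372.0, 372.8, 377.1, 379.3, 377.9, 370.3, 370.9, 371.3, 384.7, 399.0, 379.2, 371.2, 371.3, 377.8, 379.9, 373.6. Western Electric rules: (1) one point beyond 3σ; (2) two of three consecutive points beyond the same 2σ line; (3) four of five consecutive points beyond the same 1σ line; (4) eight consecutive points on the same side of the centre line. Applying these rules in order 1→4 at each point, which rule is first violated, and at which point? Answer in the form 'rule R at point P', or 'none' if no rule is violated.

Zone of each point (C = within 1σ̂, B = 1σ̂–2σ̂, A = 2σ̂–3σ̂, * = beyond 3σ̂; sign = side of CL): 1:-C, 2:-C, 3:+C, 4:+C, 5:+C, 6:-C, 7:-C, 8:-C, 9:+B, 10:+*, 11:+C, 12:-C, 13:-C, 14:+C, 15:+C, 16:-C
Rule 1 (one point beyond the 3σ limits) is satisfied at point 10.

rule 1 at point 10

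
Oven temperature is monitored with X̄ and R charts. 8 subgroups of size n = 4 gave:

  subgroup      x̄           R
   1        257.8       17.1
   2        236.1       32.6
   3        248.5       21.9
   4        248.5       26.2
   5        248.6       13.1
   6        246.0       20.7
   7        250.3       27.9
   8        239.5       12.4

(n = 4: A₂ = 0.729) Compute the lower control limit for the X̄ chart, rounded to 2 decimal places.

231.25

X̄̄ = (257.8 + 236.1 + 248.5 + 248.5 + 248.6 + 246.0 + 250.3 + 239.5) / 8 = 1975.3000 / 8 = 246.9125
R̄ = (17.1 + 32.6 + 21.9 + 26.2 + 13.1 + 20.7 + 27.9 + 12.4) / 8 = 171.9000 / 8 = 21.4875
LCL = X̄̄ − A₂·R̄ = 246.9125 − 0.729 × 21.4875 = 231.2481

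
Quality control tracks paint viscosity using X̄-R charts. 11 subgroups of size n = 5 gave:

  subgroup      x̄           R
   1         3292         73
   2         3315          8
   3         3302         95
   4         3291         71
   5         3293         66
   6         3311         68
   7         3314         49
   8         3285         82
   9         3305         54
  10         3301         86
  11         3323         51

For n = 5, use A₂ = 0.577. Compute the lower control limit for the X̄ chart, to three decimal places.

3266.034

X̄̄ = (3292 + 3315 + 3302 + 3291 + 3293 + 3311 + 3314 + 3285 + 3305 + 3301 + 3323) / 11 = 36332.0000 / 11 = 3302.9091
R̄ = (73 + 8 + 95 + 71 + 66 + 68 + 49 + 82 + 54 + 86 + 51) / 11 = 703.0000 / 11 = 63.9091
LCL = X̄̄ − A₂·R̄ = 3302.9091 − 0.577 × 63.9091 = 3266.0335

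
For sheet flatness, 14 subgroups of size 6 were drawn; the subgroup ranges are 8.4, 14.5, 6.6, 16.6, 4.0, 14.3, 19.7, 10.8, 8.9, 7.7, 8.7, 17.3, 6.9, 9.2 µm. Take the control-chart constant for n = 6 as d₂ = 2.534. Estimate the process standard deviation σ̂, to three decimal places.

4.330

R̄ = (8.4 + 14.5 + 6.6 + 16.6 + 4.0 + 14.3 + 19.7 + 10.8 + 8.9 + 7.7 + 8.7 + 17.3 + 6.9 + 9.2) / 14 = 10.9714
σ̂ = R̄ / d₂ = 10.9714 / 2.534 = 4.3297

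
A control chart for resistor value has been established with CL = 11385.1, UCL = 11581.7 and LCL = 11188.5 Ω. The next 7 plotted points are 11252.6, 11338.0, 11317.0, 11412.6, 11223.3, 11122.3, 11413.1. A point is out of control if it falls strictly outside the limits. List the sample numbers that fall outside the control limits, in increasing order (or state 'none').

Compare each point to [11188.5, 11581.7]: sample 6 = 11122.3 < LCL.

6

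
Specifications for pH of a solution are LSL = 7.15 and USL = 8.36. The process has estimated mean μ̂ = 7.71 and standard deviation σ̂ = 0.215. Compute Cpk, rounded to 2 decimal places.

0.87

Cpu = (USL − μ̂) / (3σ̂) = (8.36 − 7.71) / (3 × 0.215) = 1.0078; Cpl = (μ̂ − LSL) / (3σ̂) = (7.71 − 7.15) / (3 × 0.215) = 0.8682; Cpk = min(Cpu, Cpl) = 0.8682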